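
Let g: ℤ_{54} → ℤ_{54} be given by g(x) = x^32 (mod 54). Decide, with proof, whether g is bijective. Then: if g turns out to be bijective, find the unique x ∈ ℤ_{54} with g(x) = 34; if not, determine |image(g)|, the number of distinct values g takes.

g(0) = 0^32 = 0.
g(6): Repeated squaring mod 54: 6^1 ≡ 6, 6^2 ≡ 6² = 36, 6^4 ≡ 36² = 1296 ≡ 0, 6^8 ≡ 0² = 0, 6^16 ≡ 0² = 0, 6^32 ≡ 0² = 0. So 6^32 ≡ 0 (mod 54).
So g(0) = g(6) = 0 while 0 ≠ 6, therefore g is not injective, hence not bijective.
Since g is not bijective, we determine |image(g)|. Computing x^32 mod 54 for each x (by repeated squaring, reducing mod 54 at every step), the values g(0), g(1), …, g(53) are: 0, 1, 22, 27, 52, 7, 0, 13, 10, 27, 46, 31, 0, 43, 16, 27, 4, 19, 0, 37, 40, 27, 34, 25, 0, 49, 28, 27, 28, 49, 0, 25, 34, 27, 40, 37, 0, 19, 4, 27, 16, 43, 0, 31, 46, 27, 10, 13, 0, 7, 52, 27, 22, 1.
The distinct values are {0, 1, 4, 7, 10, 13, 16, 19, 22, 25, 27, 28, 31, 34, 37, 40, 43, 46, 49, 52}; there are 20 of them.

20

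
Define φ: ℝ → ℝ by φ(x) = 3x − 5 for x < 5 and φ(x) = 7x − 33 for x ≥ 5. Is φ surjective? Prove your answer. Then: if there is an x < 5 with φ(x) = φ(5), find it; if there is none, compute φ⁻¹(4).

7/3

Both pieces are strictly increasing (slopes 3 and 7), so each is injective on its own interval.
The left piece maps (−∞, 5) onto (−∞, 10); the right piece maps [5, ∞) onto [2, ∞).
The union (−∞, 10) ∪ [2, ∞) covers ℝ, so φ is surjective.
For the follow-up: the images overlap, so an x < 5 with φ(x) = φ(5) exists. φ(5) = 2; solving 3x − 5 = 2 for x < 5 gives x = (2 + 5)/3 = 7/3.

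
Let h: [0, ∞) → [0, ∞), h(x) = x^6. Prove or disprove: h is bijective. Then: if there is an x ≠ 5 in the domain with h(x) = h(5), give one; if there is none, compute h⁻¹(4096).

4

On [0, ∞), x ↦ x^6 is strictly increasing (injective) and for any y ∈ [0, ∞) the 6th root y^{1/6} lies in [0, ∞) (surjective). So h is bijective.
Since x ↦ x^6 is strictly increasing on [0, ∞), it is injective there, so no x ≠ 5 in the domain has h(x) = h(5). We therefore compute h⁻¹(4096) = 4096^{1/6} = 4 (indeed 4^6 = 4096).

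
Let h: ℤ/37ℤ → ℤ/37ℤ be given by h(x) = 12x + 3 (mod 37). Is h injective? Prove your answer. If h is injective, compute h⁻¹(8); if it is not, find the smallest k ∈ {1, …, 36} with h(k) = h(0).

If h(u) = h(v), then 12u ≡ 12v (mod 37). Because gcd(12, 37) = 1, we may cancel 12 to get u ≡ v (mod 37).
Thus h is injective.
We now compute 12⁻¹ mod 37 explicitly. Euclid's algorithm: 37 = 3·12 + 1; back-substituting gives 1 = 34·12 − 11·37, so 12⁻¹ ≡ 34 (mod 37).
Since h is injective, we compute h⁻¹(8): solve 12x + 3 ≡ 8 (mod 37), i.e. 12x ≡ 5 (mod 37).
Multiplying by 12⁻¹ = 34 gives x ≡ 34·5 = 170 = 4·37 + 22 ≡ 22 (mod 37).
Check: h(22) = 12·22 + 3 = 267 = 7·37 + 8 ≡ 8 (mod 37).

22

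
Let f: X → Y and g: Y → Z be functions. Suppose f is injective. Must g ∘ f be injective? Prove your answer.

not injective

No. Take X = Y = Z = {1, 2, 3}, f = identity (injective), and g(x) = 1 for every x.
Then (g ∘ f)(1) = 1 = (g ∘ f)(3) with 1 ≠ 3, so g ∘ f is not injective.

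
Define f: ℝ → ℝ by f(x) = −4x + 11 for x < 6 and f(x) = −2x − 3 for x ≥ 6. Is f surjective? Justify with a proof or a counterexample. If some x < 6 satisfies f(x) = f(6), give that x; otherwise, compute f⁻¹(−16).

13/2

Both pieces are strictly decreasing (slopes −4 and −2), so each is injective on its own interval.
The left piece maps (−∞, 6) onto (−13, ∞); the right piece maps [6, ∞) onto (−∞, −15].
The union (−13, ∞) ∪ (−∞, −15] omits the interval between −13 and −15; in particular −13 has no preimage. So f is not surjective.
Because the two images are disjoint, no x < 6 has f(x) = f(6), so we compute f⁻¹(−16): −16 lies in (−∞, −15], so solve −2x − 3 = −16: x = (−16 + 3)/(−2) = 13/2.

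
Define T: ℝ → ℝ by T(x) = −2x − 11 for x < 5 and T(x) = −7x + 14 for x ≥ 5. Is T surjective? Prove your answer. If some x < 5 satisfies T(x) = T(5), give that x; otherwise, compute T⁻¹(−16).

Both pieces are strictly decreasing (slopes −2 and −7), so each is injective on its own interval.
The left piece maps (−∞, 5) onto (−21, ∞); the right piece maps [5, ∞) onto (−∞, −21].
These images together cover ℝ, so T is surjective.
Because the two images are disjoint, no x < 5 has T(x) = T(5), so we compute T⁻¹(−16): −16 lies in (−21, ∞), so solve −2x − 11 = −16: x = (−16 + 11)/(−2) = 5/2.

5/2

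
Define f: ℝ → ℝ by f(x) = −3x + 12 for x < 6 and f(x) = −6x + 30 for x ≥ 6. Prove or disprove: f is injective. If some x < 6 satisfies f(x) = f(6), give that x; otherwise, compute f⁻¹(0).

Both pieces are strictly decreasing (slopes −3 and −6), so each is injective on its own interval.
The left piece maps (−∞, 6) onto (−6, ∞); the right piece maps [6, ∞) onto (−∞, −6].
These images are disjoint, so no value is attained by both pieces. Hence f is injective.
Because the two images are disjoint, no x < 6 has f(x) = f(6), so we compute f⁻¹(0): 0 lies in (−6, ∞), so solve −3x + 12 = 0: x = (0 − 12)/(−3) = 4.

4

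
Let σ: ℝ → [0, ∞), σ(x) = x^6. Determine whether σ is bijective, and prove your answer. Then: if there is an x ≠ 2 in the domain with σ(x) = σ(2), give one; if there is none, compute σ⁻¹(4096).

σ(2) = 64 = (−2)^6 = σ(−2) (since 6 is even), with 2 ≠ −2. So σ is not injective, hence not bijective.
For the follow-up, such an x exists: taking x = −2 ∈ ℝ gives σ(−2) = 64 = σ(2) with −2 ≠ 2.

-2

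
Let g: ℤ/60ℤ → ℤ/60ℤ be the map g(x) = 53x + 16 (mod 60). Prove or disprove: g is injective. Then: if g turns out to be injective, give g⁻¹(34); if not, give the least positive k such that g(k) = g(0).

Recall that g is injective when g(s) = g(t) forces s = t.
If g(s) = g(t), then 53s ≡ 53t (mod 60). Because gcd(53, 60) = 1, we may cancel 53 to get s ≡ t (mod 60).
Thus g is injective.
We now compute 53⁻¹ mod 60 explicitly. Euclid's algorithm: 60 = 1·53 + 7, 53 = 7·7 + 4, 7 = 1·4 + 3, 4 = 1·3 + 1; back-substituting gives 1 = 17·53 − 15·60, so 53⁻¹ ≡ 17 (mod 60).
Since g is injective, we compute g⁻¹(34): solve 53x + 16 ≡ 34 (mod 60), i.e. 53x ≡ 18 (mod 60).
Multiplying by 53⁻¹ = 17 gives x ≡ 17·18 = 306 = 5·60 + 6 ≡ 6 (mod 60).
Check: g(6) = 53·6 + 16 = 334 = 5·60 + 34 ≡ 34 (mod 60).

6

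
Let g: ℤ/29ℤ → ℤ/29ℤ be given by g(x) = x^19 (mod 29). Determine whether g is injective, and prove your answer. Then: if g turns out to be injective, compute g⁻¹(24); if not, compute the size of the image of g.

20

Since 29 is prime, the nonzero elements of ℤ/29ℤ form a cyclic group of order 28.
As gcd(19, 28) = 1, raising to the 19th power is a bijection on this group: if a^19 ≡ b^19 then (ab^{−1})^19 = 1, and the only element of order dividing gcd(19, 28) = 1 is 1, so a = b.
With g(0) = 0 this makes g injective on all of ℤ/29ℤ, hence bijective (finite equal-size domain and codomain). In particular g is injective.
Since g is injective, we find the preimage of 24. The inverse of x ↦ x^19 on (ℤ/29ℤ)^× is x ↦ x^3, because 19·3 = 57 = 2·28 + 1 ≡ 1 (mod 28) and x^{28} = 1 for x ≠ 0 (Fermat). So g⁻¹(24) = 24^3 mod 29.
Repeated squaring mod 29: 24^1 ≡ 24, 24^2 ≡ 24² = 576 ≡ 25. Since 3 = 2 + 1, 24^3 ≡ 25·24: 25·24 = 600 ≡ 20. So 24^3 ≡ 20 (mod 29).
Hence g⁻¹(24) = 20.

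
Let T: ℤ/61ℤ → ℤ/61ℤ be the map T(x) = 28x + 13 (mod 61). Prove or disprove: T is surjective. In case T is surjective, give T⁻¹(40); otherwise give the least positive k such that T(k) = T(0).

38

By definition, T is surjective if every y in the codomain equals T(x) for some x in the domain.
Since gcd(28, 61) = 1, 28 is invertible modulo 61. Euclid's algorithm: 61 = 2·28 + 5, 28 = 5·5 + 3, 5 = 1·3 + 2, 3 = 1·2 + 1; back-substituting gives 1 = 24·28 − 11·61, so 28⁻¹ ≡ 24 (mod 61).
For any y ∈ ℤ/61ℤ, x = 24(y − 13) mod 61 satisfies T(x) = 28·24(y − 13) + 13 ≡ y (since 28·24 ≡ 1 mod 61). So every y has a preimage.
Therefore T is surjective.
Since T is surjective, we compute T⁻¹(40): solve 28x + 13 ≡ 40 (mod 61), i.e. 28x ≡ 27 (mod 61).
Multiplying by 28⁻¹ = 24 gives x ≡ 24·27 = 648 = 10·61 + 38 ≡ 38 (mod 61).
Check: T(38) = 28·38 + 13 = 1077 = 17·61 + 40 ≡ 40 (mod 61).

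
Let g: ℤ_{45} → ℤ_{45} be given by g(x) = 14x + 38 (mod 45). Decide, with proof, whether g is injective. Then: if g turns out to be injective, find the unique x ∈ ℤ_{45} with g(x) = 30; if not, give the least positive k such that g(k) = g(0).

38

By definition, injectivity means: for all x_1, x_2 in the domain, g(x_1) = g(x_2) implies x_1 = x_2.
If g(x_1) = g(x_2), then 14x_1 ≡ 14x_2 (mod 45). Because gcd(14, 45) = 1, we may cancel 14 to get x_1 ≡ x_2 (mod 45).
So g is injective.
We now compute 14⁻¹ mod 45 explicitly. Euclid's algorithm: 45 = 3·14 + 3, 14 = 4·3 + 2, 3 = 1·2 + 1; back-substituting gives 1 = 29·14 − 9·45, so 14⁻¹ ≡ 29 (mod 45).
Since g is injective, we find g⁻¹(30): we need 14x ≡ 30 − 38 ≡ 37 (mod 45). Using 14⁻¹ = 29: x ≡ 29·37 = 1073 = 23·45 + 38, so x = 38.
Check: g(38) = 14·38 + 38 = 570 = 12·45 + 30 ≡ 30 (mod 45).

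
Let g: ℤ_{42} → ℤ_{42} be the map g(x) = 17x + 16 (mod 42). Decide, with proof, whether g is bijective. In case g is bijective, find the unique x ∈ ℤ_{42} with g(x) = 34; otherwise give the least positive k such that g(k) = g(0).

6

Suppose g(u) = g(v) in ℤ_{42}. Then 17u + 16 ≡ 17v + 16 (mod 42), hence 17(u − v) ≡ 0 (mod 42).
Since gcd(17, 42) = 1, 17 is invertible modulo 42, so u − v ≡ 0 (mod 42), i.e. u = v.
We now compute 17⁻¹ mod 42 explicitly. Euclid's algorithm: 42 = 2·17 + 8, 17 = 2·8 + 1; back-substituting gives 1 = 5·17 − 2·42, so 17⁻¹ ≡ 5 (mod 42).
For any y ∈ ℤ_{42}, x = 5(y − 16) mod 42 satisfies g(x) = 17·5(y − 16) + 16 ≡ y (since 17·5 ≡ 1 mod 42). So every y has a preimage.
Hence g is bijective.
Since g is bijective, we compute g⁻¹(34): solve 17x + 16 ≡ 34 (mod 42), i.e. 17x ≡ 18 (mod 42).
Multiplying by 17⁻¹ = 5 gives x ≡ 5·18 = 90 = 2·42 + 6 ≡ 6 (mod 42).
Check: g(6) = 17·6 + 16 = 118 = 2·42 + 34 ≡ 34 (mod 42).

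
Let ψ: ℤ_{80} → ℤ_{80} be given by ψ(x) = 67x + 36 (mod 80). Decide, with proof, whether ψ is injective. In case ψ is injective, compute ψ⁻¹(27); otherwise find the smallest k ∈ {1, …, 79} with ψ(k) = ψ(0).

13

Recall: injectivity means: for all u, v in the domain, ψ(u) = ψ(v) implies u = v.
If ψ(u) = ψ(v), then 67u ≡ 67v (mod 80). Because gcd(67, 80) = 1, we may cancel 67 to get u ≡ v (mod 80).
Therefore ψ is injective.
We now compute 67⁻¹ mod 80 explicitly. Euclid's algorithm: 80 = 1·67 + 13, 67 = 5·13 + 2, 13 = 6·2 + 1; back-substituting gives 1 = 43·67 − 36·80, so 67⁻¹ ≡ 43 (mod 80).
Since ψ is injective, we find ψ⁻¹(27): we need 67x ≡ 27 − 36 ≡ 71 (mod 80). Using 67⁻¹ = 43: x ≡ 43·71 = 3053 = 38·80 + 13, so x = 13.
Check: ψ(13) = 67·13 + 36 = 907 = 11·80 + 27 ≡ 27 (mod 80).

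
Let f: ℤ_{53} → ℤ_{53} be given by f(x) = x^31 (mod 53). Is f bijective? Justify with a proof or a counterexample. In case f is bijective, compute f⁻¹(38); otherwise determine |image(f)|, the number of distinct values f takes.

6

Since 53 is prime, the nonzero elements of ℤ_{53} form a cyclic group of order 52.
As gcd(31, 52) = 1, raising to the 31st power is a bijection on this group: if a^31 ≡ b^31 then (ab^{−1})^31 = 1, and the only element of order dividing gcd(31, 52) = 1 is 1, so a = b.
With f(0) = 0 this makes f injective on all of ℤ_{53}, hence bijective (finite equal-size domain and codomain). In particular f is bijective.
Since f is bijective, we find the preimage of 38. The inverse of x ↦ x^31 on (ℤ_{53})^× is x ↦ x^47, because 31·47 = 1457 = 28·52 + 1 ≡ 1 (mod 52) and x^{52} = 1 for x ≠ 0 (Fermat). So f⁻¹(38) = 38^47 mod 53.
Repeated squaring mod 53: 38^1 ≡ 38, 38^2 ≡ 38² = 1444 ≡ 13, 38^4 ≡ 13² = 169 ≡ 10, 38^8 ≡ 10² = 100 ≡ 47, 38^16 ≡ 47² = 2209 ≡ 36, 38^32 ≡ 36² = 1296 ≡ 24. Since 47 = 32 + 8 + 4 + 2 + 1, 38^47 ≡ 24·47·10·13·38: 24·47 = 1128 ≡ 15, then 15·10 = 150 ≡ 44, then 44·13 = 572 ≡ 42, then 42·38 = 1596 ≡ 6. So 38^47 ≡ 6 (mod 53).
Hence f⁻¹(38) = 6.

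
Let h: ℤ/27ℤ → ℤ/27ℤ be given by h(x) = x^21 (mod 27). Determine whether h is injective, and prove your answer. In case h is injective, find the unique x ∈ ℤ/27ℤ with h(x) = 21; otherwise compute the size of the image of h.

h(0) = 0^21 = 0.
h(3): Repeated squaring mod 27: 3^1 ≡ 3, 3^2 ≡ 3² = 9, 3^4 ≡ 9² = 81 ≡ 0, 3^8 ≡ 0² = 0, 3^16 ≡ 0² = 0. Since 21 = 16 + 4 + 1, 3^21 ≡ 0·0·3: 0·0 = 0, then 0·3 = 0. So 3^21 ≡ 0 (mod 27).
So h(0) = h(3) = 0 while 0 ≠ 3, therefore h is not injective.
Since h is not injective, we determine |image(h)|. Computing x^21 mod 27 for each x (by repeated squaring, reducing mod 27 at every step), the values h(0), h(1), …, h(26) are: 0, 1, 8, 0, 10, 17, 0, 19, 26, 0, 1, 8, 0, 10, 17, 0, 19, 26, 0, 1, 8, 0, 10, 17, 0, 19, 26.
The distinct values are {0, 1, 8, 10, 17, 19, 26}; there are 7 of them.

7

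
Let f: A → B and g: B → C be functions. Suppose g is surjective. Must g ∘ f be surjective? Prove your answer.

not surjective

No. Take A = {1}, B = C = {1, 2, 3, 4}, f(1) = 1, and g = identity (surjective).
Then (g ∘ f)(1) = 1, and 4 ∈ C has no preimage under g ∘ f, so g ∘ f is not surjective.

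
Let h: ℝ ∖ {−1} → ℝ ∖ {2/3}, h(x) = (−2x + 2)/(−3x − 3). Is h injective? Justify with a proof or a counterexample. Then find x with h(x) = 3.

Suppose h(x_1) = h(x_2). Cross-multiplying: (−2x_1 + 2)(−3x_2 − 3) = (−2x_2 + 2)(−3x_1 − 3).
Expanding both sides and cancelling the symmetric terms leaves 12·(x_1 − x_2) = 0. Since 12 ≠ 0, x_1 = x_2. So h is injective.
Solving h(x) = 3: cross-multiplying gives −2x + 2 = 3(−3x − 3), which rearranges to 7x = −11, so x = −11/7.

-11/7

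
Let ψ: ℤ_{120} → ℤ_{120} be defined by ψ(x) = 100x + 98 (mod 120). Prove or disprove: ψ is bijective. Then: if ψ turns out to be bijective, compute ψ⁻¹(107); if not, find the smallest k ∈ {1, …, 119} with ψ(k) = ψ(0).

We have gcd(100, 120) = 20 > 1. Taking u = 0 and v = 6: ψ(0) = 98 and ψ(6) = 100·6 + 98 = 698 ≡ 98 (mod 120).
So ψ(0) = ψ(6) while 0 ≠ 6, hence ψ is not injective, hence not bijective.
Since ψ is not bijective, we find the least positive k with ψ(k) = ψ(0): this means 100k ≡ 0 (mod 120), i.e. 120 ∣ 100k. Since gcd(100, 120) = 20, dividing through by 20 this holds exactly when 6 ∣ 5k, and as gcd(5, 6) = 1, exactly when 6 ∣ k.
The smallest positive such k is 6.

6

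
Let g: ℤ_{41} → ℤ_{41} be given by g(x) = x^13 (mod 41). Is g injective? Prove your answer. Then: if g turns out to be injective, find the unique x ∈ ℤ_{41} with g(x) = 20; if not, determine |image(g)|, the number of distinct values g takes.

Since 41 is prime, the nonzero elements of ℤ_{41} form a cyclic group of order 40.
As gcd(13, 40) = 1, raising to the 13th power is a bijection on this group: if u^13 ≡ v^13 then (uv^{−1})^13 = 1, and the only element of order dividing gcd(13, 40) = 1 is 1, so u = v.
With g(0) = 0 this makes g injective on all of ℤ_{41}, hence bijective (finite equal-size domain and codomain). In particular g is injective.
Since g is injective, we find the preimage of 20. The inverse of x ↦ x^13 on (ℤ_{41})^× is x ↦ x^37, because 13·37 = 481 = 12·40 + 1 ≡ 1 (mod 40) and x^{40} = 1 for x ≠ 0 (Fermat). So g⁻¹(20) = 20^37 mod 41.
Repeated squaring mod 41: 20^1 ≡ 20, 20^2 ≡ 20² = 400 ≡ 31, 20^4 ≡ 31² = 961 ≡ 18, 20^8 ≡ 18² = 324 ≡ 37, 20^16 ≡ 37² = 1369 ≡ 16, 20^32 ≡ 16² = 256 ≡ 10. Since 37 = 32 + 4 + 1, 20^37 ≡ 10·18·20: 10·18 = 180 ≡ 16, then 16·20 = 320 ≡ 33. So 20^37 ≡ 33 (mod 41).
Hence g⁻¹(20) = 33.

33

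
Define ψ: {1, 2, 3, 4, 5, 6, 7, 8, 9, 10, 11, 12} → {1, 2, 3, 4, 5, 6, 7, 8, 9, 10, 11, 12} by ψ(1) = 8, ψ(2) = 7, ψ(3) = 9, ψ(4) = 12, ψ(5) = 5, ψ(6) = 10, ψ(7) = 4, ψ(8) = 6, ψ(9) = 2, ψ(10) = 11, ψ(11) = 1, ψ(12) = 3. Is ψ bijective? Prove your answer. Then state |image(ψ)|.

The values 8, 7, 9, 12, 5, 10, 4, 6, 2, 11, 1, 3 are a permutation of {1, 2, 3, 4, 5, 6, 7, 8, 9, 10, 11, 12}: each element appears exactly once.
So ψ is injective and surjective, hence bijective.
The image of ψ is {1, 2, 3, 4, 5, 6, 7, 8, 9, 10, 11, 12}, which has 12 elements.

12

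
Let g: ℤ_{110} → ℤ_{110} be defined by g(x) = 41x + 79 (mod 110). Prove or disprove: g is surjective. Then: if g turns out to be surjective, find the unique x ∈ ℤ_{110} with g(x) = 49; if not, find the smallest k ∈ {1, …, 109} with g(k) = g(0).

10

Recall that g is surjective if every y in the codomain equals g(x) for some x in the domain.
Since gcd(41, 110) = 1, 41 is invertible modulo 110. Euclid's algorithm: 110 = 2·41 + 28, 41 = 1·28 + 13, 28 = 2·13 + 2, 13 = 6·2 + 1; back-substituting gives 1 = 51·41 − 19·110, so 41⁻¹ ≡ 51 (mod 110).
Then y ↦ 51(y − 79) is a two-sided inverse to g, so every y ∈ ℤ_{110} has a preimage.
Hence g is surjective.
Since g is surjective, we compute g⁻¹(49): solve 41x + 79 ≡ 49 (mod 110), i.e. 41x ≡ 80 (mod 110).
Multiplying by 41⁻¹ = 51 gives x ≡ 51·80 = 4080 = 37·110 + 10 ≡ 10 (mod 110).
Check: g(10) = 41·10 + 79 = 489 = 4·110 + 49 ≡ 49 (mod 110).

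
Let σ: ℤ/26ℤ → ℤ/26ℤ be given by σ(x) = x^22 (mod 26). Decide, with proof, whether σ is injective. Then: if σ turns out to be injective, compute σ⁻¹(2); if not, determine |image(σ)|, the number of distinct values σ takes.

σ(12): Repeated squaring mod 26: 12^1 ≡ 12, 12^2 ≡ 12² = 144 ≡ 14, 12^4 ≡ 14² = 196 ≡ 14, 12^8 ≡ 14² = 196 ≡ 14, 12^16 ≡ 14² = 196 ≡ 14. Since 22 = 16 + 4 + 2, 12^22 ≡ 14·14·14: 14·14 = 196 ≡ 14, then 14·14 = 196 ≡ 14. So 12^22 ≡ 14 (mod 26).
σ(14): Repeated squaring mod 26: 14^1 ≡ 14, 14^2 ≡ 14² = 196 ≡ 14, 14^4 ≡ 14² = 196 ≡ 14, 14^8 ≡ 14² = 196 ≡ 14, 14^16 ≡ 14² = 196 ≡ 14. Since 22 = 16 + 4 + 2, 14^22 ≡ 14·14·14: 14·14 = 196 ≡ 14, then 14·14 = 196 ≡ 14. So 14^22 ≡ 14 (mod 26).
So σ(12) = σ(14) = 14 while 12 ≠ 14, so σ is not injective.
Since σ is not injective, we determine |image(σ)|. Computing x^22 mod 26 for each x (by repeated squaring, reducing mod 26 at every step), the values σ(0), σ(1), …, σ(25) are: 0, 1, 10, 3, 22, 25, 4, 17, 12, 9, 16, 23, 14, 13, 14, 23, 16, 9, 12, 17, 4, 25, 22, 3, 10, 1.
The distinct values are {0, 1, 3, 4, 9, 10, 12, 13, 14, 16, 17, 22, 23, 25}; there are 14 of them.

14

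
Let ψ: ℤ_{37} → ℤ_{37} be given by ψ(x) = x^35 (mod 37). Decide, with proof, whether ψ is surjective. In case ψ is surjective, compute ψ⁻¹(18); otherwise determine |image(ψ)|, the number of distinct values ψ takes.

35

Since 37 is prime, the nonzero elements of ℤ_{37} form a cyclic group of order 36.
As gcd(35, 36) = 1, raising to the 35th power is a bijection on this group: if s^35 ≡ t^35 then (st^{−1})^35 = 1, and the only element of order dividing gcd(35, 36) = 1 is 1, so s = t.
With ψ(0) = 0 this makes ψ injective on all of ℤ_{37}, hence bijective (finite equal-size domain and codomain). In particular ψ is surjective.
Since ψ is surjective, we find the preimage of 18. The inverse of x ↦ x^35 on (ℤ_{37})^× is x ↦ x^35, because 35·35 = 1225 = 34·36 + 1 ≡ 1 (mod 36) and x^{36} = 1 for x ≠ 0 (Fermat). So ψ⁻¹(18) = 18^35 mod 37.
Repeated squaring mod 37: 18^1 ≡ 18, 18^2 ≡ 18² = 324 ≡ 28, 18^4 ≡ 28² = 784 ≡ 7, 18^8 ≡ 7² = 49 ≡ 12, 18^16 ≡ 12² = 144 ≡ 33, 18^32 ≡ 33² = 1089 ≡ 16. Since 35 = 32 + 2 + 1, 18^35 ≡ 16·28·18: 16·28 = 448 ≡ 4, then 4·18 = 72 ≡ 35. So 18^35 ≡ 35 (mod 37).
Hence ψ⁻¹(18) = 35.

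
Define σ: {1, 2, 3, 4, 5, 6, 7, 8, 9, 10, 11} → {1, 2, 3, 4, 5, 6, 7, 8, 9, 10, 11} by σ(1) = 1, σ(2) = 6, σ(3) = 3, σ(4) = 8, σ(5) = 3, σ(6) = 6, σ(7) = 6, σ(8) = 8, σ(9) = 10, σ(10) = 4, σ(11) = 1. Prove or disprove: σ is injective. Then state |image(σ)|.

σ(3) = 3 = σ(5) with 3 ≠ 5, so σ is not injective.
The image of σ is {1, 3, 4, 6, 8, 10}, which has 6 elements.

6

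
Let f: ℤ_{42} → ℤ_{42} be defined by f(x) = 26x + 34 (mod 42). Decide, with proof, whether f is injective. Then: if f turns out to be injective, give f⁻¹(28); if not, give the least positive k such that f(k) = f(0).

21

By definition, f is injective when f(s) = f(t) forces s = t.
We have gcd(26, 42) = 2 > 1. Taking s = 0 and t = 21: f(0) = 34 and f(21) = 26·21 + 34 = 580 ≡ 34 (mod 42).
So f(0) = f(21) while 0 ≠ 21, hence f is not injective.
Since f is not injective, we find the least positive k with f(k) = f(0): this means 26k ≡ 0 (mod 42), i.e. 42 ∣ 26k. Since gcd(26, 42) = 2, dividing through by 2 this holds exactly when 21 ∣ 13k, and as gcd(13, 21) = 1, exactly when 21 ∣ k.
The smallest positive such k is 21.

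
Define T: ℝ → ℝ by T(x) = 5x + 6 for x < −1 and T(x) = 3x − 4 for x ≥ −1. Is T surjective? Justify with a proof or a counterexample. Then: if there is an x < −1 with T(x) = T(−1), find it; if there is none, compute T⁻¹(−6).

Both pieces are strictly increasing (slopes 5 and 3), so each is injective on its own interval.
The left piece maps (−∞, −1) onto (−∞, 1); the right piece maps [−1, ∞) onto [−7, ∞).
The union (−∞, 1) ∪ [−7, ∞) covers ℝ, so T is surjective.
For the follow-up: the images overlap, so an x < −1 with T(x) = T(−1) exists. T(−1) = −7; solving 5x + 6 = −7 for x < −1 gives x = (−7 − 6)/5 = −13/5.

-13/5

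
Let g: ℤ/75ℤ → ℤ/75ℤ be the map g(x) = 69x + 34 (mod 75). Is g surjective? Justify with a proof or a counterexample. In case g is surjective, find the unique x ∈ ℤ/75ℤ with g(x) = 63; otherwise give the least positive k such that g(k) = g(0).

Recall that g is surjective if every y in the codomain equals g(x) for some x in the domain.
Since gcd(69, 75) = 3, we have 69x ≡ 0 (mod 3) for all x, so g(x) ≡ 1 (mod 3).
But 0 ≢ 1 (mod 3), so 0 ∈ ℤ/75ℤ has no preimage. Hence g is not surjective.
Since g is not surjective, we find the least positive k with g(k) = g(0): this means 69k ≡ 0 (mod 75), i.e. 75 ∣ 69k. Since gcd(69, 75) = 3, dividing through by 3 this holds exactly when 25 ∣ 23k, and as gcd(23, 25) = 1, exactly when 25 ∣ k.
The smallest positive such k is 25.

25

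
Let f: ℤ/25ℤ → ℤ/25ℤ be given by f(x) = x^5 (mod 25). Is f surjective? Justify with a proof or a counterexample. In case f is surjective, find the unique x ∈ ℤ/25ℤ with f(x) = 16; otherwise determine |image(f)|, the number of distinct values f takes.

5

f(0) = 0^5 = 0.
f(5): Repeated squaring mod 25: 5^1 ≡ 5, 5^2 ≡ 5² = 25 ≡ 0, 5^4 ≡ 0² = 0. Since 5 = 4 + 1, 5^5 ≡ 0·5: 0·5 = 0. So 5^5 ≡ 0 (mod 25).
So f(0) = f(5) = 0 while 0 ≠ 5, thus f is not injective.
A non-injective map from the 25-element set ℤ/25ℤ to itself takes at most 24 distinct values, so it cannot be surjective. Therefore f is not surjective.
Since f is not surjective, we determine |image(f)|. Computing x^5 mod 25 for each x (by repeated squaring, reducing mod 25 at every step), the values f(0), f(1), …, f(24) are: 0, 1, 7, 18, 24, 0, 1, 7, 18, 24, 0, 1, 7, 18, 24, 0, 1, 7, 18, 24, 0, 1, 7, 18, 24.
The distinct values are {0, 1, 7, 18, 24}; there are 5 of them.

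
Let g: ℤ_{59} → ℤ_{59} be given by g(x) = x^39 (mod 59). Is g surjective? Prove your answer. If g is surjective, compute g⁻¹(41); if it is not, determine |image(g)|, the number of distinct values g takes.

Since 59 is prime, the nonzero elements of ℤ_{59} form a cyclic group of order 58.
As gcd(39, 58) = 1, raising to the 39th power is a bijection on this group: if u^39 ≡ v^39 then (uv^{−1})^39 = 1, and the only element of order dividing gcd(39, 58) = 1 is 1, so u = v.
With g(0) = 0 this makes g injective on all of ℤ_{59}, hence bijective (finite equal-size domain and codomain). In particular g is surjective.
Since g is surjective, we find the preimage of 41. The inverse of x ↦ x^39 on (ℤ_{59})^× is x ↦ x^3, because 39·3 = 117 = 2·58 + 1 ≡ 1 (mod 58) and x^{58} = 1 for x ≠ 0 (Fermat). So g⁻¹(41) = 41^3 mod 59.
Repeated squaring mod 59: 41^1 ≡ 41, 41^2 ≡ 41² = 1681 ≡ 29. Since 3 = 2 + 1, 41^3 ≡ 29·41: 29·41 = 1189 ≡ 9. So 41^3 ≡ 9 (mod 59).
Hence g⁻¹(41) = 9.

9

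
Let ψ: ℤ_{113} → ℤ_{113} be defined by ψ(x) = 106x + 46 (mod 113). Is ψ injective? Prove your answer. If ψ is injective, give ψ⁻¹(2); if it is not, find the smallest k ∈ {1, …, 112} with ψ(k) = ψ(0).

87

Recall: injectivity means: for all a, b in the domain, ψ(a) = ψ(b) implies a = b.
Suppose ψ(a) = ψ(b) in ℤ_{113}. Then 106a + 46 ≡ 106b + 46 (mod 113), so 106(a − b) ≡ 0 (mod 113).
Since gcd(106, 113) = 1, 106 is invertible modulo 113, so a − b ≡ 0 (mod 113), i.e. a = b.
Therefore ψ is injective.
We now compute 106⁻¹ mod 113 explicitly. Euclid's algorithm: 113 = 1·106 + 7, 106 = 15·7 + 1; back-substituting gives 1 = 16·106 − 15·113, so 106⁻¹ ≡ 16 (mod 113).
Since ψ is injective, we find ψ⁻¹(2): we need 106x ≡ 2 − 46 ≡ 69 (mod 113). Using 106⁻¹ = 16: x ≡ 16·69 = 1104 = 9·113 + 87, so x = 87.
Check: ψ(87) = 106·87 + 46 = 9268 = 82·113 + 2 ≡ 2 (mod 113).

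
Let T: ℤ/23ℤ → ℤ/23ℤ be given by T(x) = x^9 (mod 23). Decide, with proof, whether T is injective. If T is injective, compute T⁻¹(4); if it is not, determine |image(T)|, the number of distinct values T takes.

12

Since 23 is prime, the nonzero elements of ℤ/23ℤ form a cyclic group of order 22.
As gcd(9, 22) = 1, raising to the 9th power is a bijection on this group: if a^9 ≡ b^9 then (ab^{−1})^9 = 1, and the only element of order dividing gcd(9, 22) = 1 is 1, so a = b.
With T(0) = 0 this makes T injective on all of ℤ/23ℤ, hence bijective (finite equal-size domain and codomain). In particular T is injective.
Since T is injective, we find the preimage of 4. The inverse of x ↦ x^9 on (ℤ/23ℤ)^× is x ↦ x^5, because 9·5 = 45 = 2·22 + 1 ≡ 1 (mod 22) and x^{22} = 1 for x ≠ 0 (Fermat). So T⁻¹(4) = 4^5 mod 23.
Repeated squaring mod 23: 4^1 ≡ 4, 4^2 ≡ 4² = 16, 4^4 ≡ 16² = 256 ≡ 3. Since 5 = 4 + 1, 4^5 ≡ 3·4: 3·4 = 12. So 4^5 ≡ 12 (mod 23).
Hence T⁻¹(4) = 12.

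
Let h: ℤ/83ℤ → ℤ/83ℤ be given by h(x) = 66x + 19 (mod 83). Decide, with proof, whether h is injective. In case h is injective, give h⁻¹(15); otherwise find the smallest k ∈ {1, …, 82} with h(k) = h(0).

10

Recall: h is injective if h(x_1) = h(x_2) implies x_1 = x_2.
If h(x_1) = h(x_2), then 66x_1 ≡ 66x_2 (mod 83). Because gcd(66, 83) = 1, we may cancel 66 to get x_1 ≡ x_2 (mod 83).
So h is injective.
We now compute 66⁻¹ mod 83 explicitly. Euclid's algorithm: 83 = 1·66 + 17, 66 = 3·17 + 15, 17 = 1·15 + 2, 15 = 7·2 + 1; back-substituting gives 1 = 39·66 − 31·83, so 66⁻¹ ≡ 39 (mod 83).
Since h is injective, we find h⁻¹(15): we need 66x ≡ 15 − 19 ≡ 79 (mod 83). Using 66⁻¹ = 39: x ≡ 39·79 = 3081 = 37·83 + 10, so x = 10.
Check: h(10) = 66·10 + 19 = 679 = 8·83 + 15 ≡ 15 (mod 83).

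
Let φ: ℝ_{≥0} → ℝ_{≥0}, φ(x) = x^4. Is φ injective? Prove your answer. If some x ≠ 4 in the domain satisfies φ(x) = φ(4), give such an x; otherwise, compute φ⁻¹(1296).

6

On ℝ_{≥0}, x ↦ x^4 is strictly increasing, so φ(x_1) = φ(x_2) forces x_1 = x_2. Thus φ is injective.
Since x ↦ x^4 is strictly increasing on ℝ_{≥0}, it is injective there, so no x ≠ 4 in the domain has φ(x) = φ(4). We therefore compute φ⁻¹(1296) = 1296^{1/4} = 6 (indeed 6^4 = 1296).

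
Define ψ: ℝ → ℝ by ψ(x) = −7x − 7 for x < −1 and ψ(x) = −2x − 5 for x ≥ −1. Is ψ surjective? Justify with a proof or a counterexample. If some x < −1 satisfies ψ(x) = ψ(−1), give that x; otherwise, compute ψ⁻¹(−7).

Both pieces are strictly decreasing (slopes −7 and −2), so each is injective on its own interval.
The left piece maps (−∞, −1) onto (0, ∞); the right piece maps [−1, ∞) onto (−∞, −3].
The union (0, ∞) ∪ (−∞, −3] omits the interval between 0 and −3; in particular 0 has no preimage. So ψ is not surjective.
Because the two images are disjoint, no x < −1 has ψ(x) = ψ(−1), so we compute ψ⁻¹(−7): −7 lies in (−∞, −3], so solve −2x − 5 = −7: x = (−7 + 5)/(−2) = 1.

1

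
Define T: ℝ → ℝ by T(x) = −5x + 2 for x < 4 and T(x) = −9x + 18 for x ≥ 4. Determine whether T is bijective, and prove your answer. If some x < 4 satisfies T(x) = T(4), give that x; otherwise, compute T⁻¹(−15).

Both pieces are strictly decreasing (slopes −5 and −9), so each is injective on its own interval.
The left piece maps (−∞, 4) onto (−18, ∞); the right piece maps [4, ∞) onto (−∞, −18].
Since −18 = −18, the images partition ℝ: T is injective and surjective, hence bijective.
Because the two images are disjoint, no x < 4 has T(x) = T(4), so we compute T⁻¹(−15): −15 lies in (−18, ∞), so solve −5x + 2 = −15: x = (−15 − 2)/(−5) = 17/5.

17/5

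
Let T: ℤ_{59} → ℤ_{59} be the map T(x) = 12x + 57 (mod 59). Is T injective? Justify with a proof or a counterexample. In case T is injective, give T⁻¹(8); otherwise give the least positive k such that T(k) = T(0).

Suppose T(s) = T(t) in ℤ_{59}. Then 12s + 57 ≡ 12t + 57 (mod 59), therefore 12(s − t) ≡ 0 (mod 59).
Since gcd(12, 59) = 1, 12 is invertible modulo 59, therefore s − t ≡ 0 (mod 59), i.e. s = t.
Thus T is injective.
We now compute 12⁻¹ mod 59 explicitly. Euclid's algorithm: 59 = 4·12 + 11, 12 = 1·11 + 1; back-substituting gives 1 = 5·12 − 1·59, so 12⁻¹ ≡ 5 (mod 59).
Since T is injective, we find T⁻¹(8): we need 12x ≡ 8 − 57 ≡ 10 (mod 59). Using 12⁻¹ = 5: x ≡ 5·10 = 50, so x = 50.
Check: T(50) = 12·50 + 57 = 657 = 11·59 + 8 ≡ 8 (mod 59).

50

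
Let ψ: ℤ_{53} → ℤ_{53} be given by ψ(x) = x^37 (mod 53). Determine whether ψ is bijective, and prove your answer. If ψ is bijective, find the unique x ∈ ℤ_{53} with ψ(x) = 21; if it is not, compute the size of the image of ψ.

Since 53 is prime, the nonzero elements of ℤ_{53} form a cyclic group of order 52.
As gcd(37, 52) = 1, raising to the 37th power is a bijection on this group: if s^37 ≡ t^37 then (st^{−1})^37 = 1, and the only element of order dividing gcd(37, 52) = 1 is 1, so s = t.
With ψ(0) = 0 this makes ψ injective on all of ℤ_{53}, hence bijective (finite equal-size domain and codomain). In particular ψ is bijective.
Since ψ is bijective, we find the preimage of 21. The inverse of x ↦ x^37 on (ℤ_{53})^× is x ↦ x^45, because 37·45 = 1665 = 32·52 + 1 ≡ 1 (mod 52) and x^{52} = 1 for x ≠ 0 (Fermat). So ψ⁻¹(21) = 21^45 mod 53.
Repeated squaring mod 53: 21^1 ≡ 21, 21^2 ≡ 21² = 441 ≡ 17, 21^4 ≡ 17² = 289 ≡ 24, 21^8 ≡ 24² = 576 ≡ 46, 21^16 ≡ 46² = 2116 ≡ 49, 21^32 ≡ 49² = 2401 ≡ 16. Since 45 = 32 + 8 + 4 + 1, 21^45 ≡ 16·46·24·21: 16·46 = 736 ≡ 47, then 47·24 = 1128 ≡ 15, then 15·21 = 315 ≡ 50. So 21^45 ≡ 50 (mod 53).
Hence ψ⁻¹(21) = 50.

50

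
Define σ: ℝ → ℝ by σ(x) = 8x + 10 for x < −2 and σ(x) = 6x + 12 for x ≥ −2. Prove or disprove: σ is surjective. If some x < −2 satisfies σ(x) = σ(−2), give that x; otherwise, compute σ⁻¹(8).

Both pieces are strictly increasing (slopes 8 and 6), so each is injective on its own interval.
The left piece maps (−∞, −2) onto (−∞, −6); the right piece maps [−2, ∞) onto [0, ∞).
The union (−∞, −6) ∪ [0, ∞) omits the interval between −6 and 0; in particular −6 has no preimage. So σ is not surjective.
Because the two images are disjoint, no x < −2 has σ(x) = σ(−2), so we compute σ⁻¹(8): 8 lies in [0, ∞), so solve 6x + 12 = 8: x = (8 − 12)/6 = −2/3.

-2/3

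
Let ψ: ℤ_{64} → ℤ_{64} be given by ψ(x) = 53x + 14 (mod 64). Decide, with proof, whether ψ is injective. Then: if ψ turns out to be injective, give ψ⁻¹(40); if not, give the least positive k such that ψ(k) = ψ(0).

If ψ(a) = ψ(b), then 53a ≡ 53b (mod 64). Because gcd(53, 64) = 1, we may cancel 53 to get a ≡ b (mod 64).
Thus ψ is injective.
We now compute 53⁻¹ mod 64 explicitly. Euclid's algorithm: 64 = 1·53 + 11, 53 = 4·11 + 9, 11 = 1·9 + 2, 9 = 4·2 + 1; back-substituting gives 1 = 29·53 − 24·64, so 53⁻¹ ≡ 29 (mod 64).
Since ψ is injective, we find ψ⁻¹(40): we need 53x ≡ 40 − 14 ≡ 26 (mod 64). Using 53⁻¹ = 29: x ≡ 29·26 = 754 = 11·64 + 50, so x = 50.
Check: ψ(50) = 53·50 + 14 = 2664 = 41·64 + 40 ≡ 40 (mod 64).

50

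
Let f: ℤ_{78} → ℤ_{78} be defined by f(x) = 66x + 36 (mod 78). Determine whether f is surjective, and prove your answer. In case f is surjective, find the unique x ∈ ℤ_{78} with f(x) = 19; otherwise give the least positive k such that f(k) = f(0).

13

By definition, f is surjective if every y in the codomain equals f(x) for some x in the domain.
Since gcd(66, 78) = 6, we have 66x ≡ 0 (mod 6) for all x, so f(x) ≡ 0 (mod 6).
But 1 ≢ 0 (mod 6), so 1 ∈ ℤ_{78} has no preimage. Therefore f is not surjective.
Since f is not surjective, we find the least positive k with f(k) = f(0): this means 66k ≡ 0 (mod 78), i.e. 78 ∣ 66k. Since gcd(66, 78) = 6, dividing through by 6 this holds exactly when 13 ∣ 11k, and as gcd(11, 13) = 1, exactly when 13 ∣ k.
The smallest positive such k is 13.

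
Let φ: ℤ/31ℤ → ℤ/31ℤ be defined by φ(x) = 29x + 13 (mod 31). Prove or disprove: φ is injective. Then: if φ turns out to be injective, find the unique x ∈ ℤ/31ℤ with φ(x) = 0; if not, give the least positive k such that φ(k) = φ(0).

22

By definition, injectivity means: for all x_1, x_2 in the domain, φ(x_1) = φ(x_2) implies x_1 = x_2.
If φ(x_1) = φ(x_2), then 29x_1 ≡ 29x_2 (mod 31). Because gcd(29, 31) = 1, we may cancel 29 to get x_1 ≡ x_2 (mod 31).
Hence φ is injective.
We now compute 29⁻¹ mod 31 explicitly. Euclid's algorithm: 31 = 1·29 + 2, 29 = 14·2 + 1; back-substituting gives 1 = 15·29 − 14·31, so 29⁻¹ ≡ 15 (mod 31).
Since φ is injective, we compute φ⁻¹(0): solve 29x + 13 ≡ 0 (mod 31), i.e. 29x ≡ 18 (mod 31).
Multiplying by 29⁻¹ = 15 gives x ≡ 15·18 = 270 = 8·31 + 22 ≡ 22 (mod 31).
Check: φ(22) = 29·22 + 13 = 651 = 21·31 + 0 ≡ 0 (mod 31).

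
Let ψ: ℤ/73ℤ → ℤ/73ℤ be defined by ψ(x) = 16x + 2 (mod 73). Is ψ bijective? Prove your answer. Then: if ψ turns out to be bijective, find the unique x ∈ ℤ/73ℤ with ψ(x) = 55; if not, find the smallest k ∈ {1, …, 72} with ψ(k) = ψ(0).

17

Recall that injectivity means: for all a, b in the domain, ψ(a) = ψ(b) implies a = b.
If ψ(a) = ψ(b), then 16a ≡ 16b (mod 73). Because gcd(16, 73) = 1, we may cancel 16 to get a ≡ b (mod 73).
We now compute 16⁻¹ mod 73 explicitly. Euclid's algorithm: 73 = 4·16 + 9, 16 = 1·9 + 7, 9 = 1·7 + 2, 7 = 3·2 + 1; back-substituting gives 1 = 32·16 − 7·73, so 16⁻¹ ≡ 32 (mod 73).
For any y ∈ ℤ/73ℤ, x = 32(y − 2) mod 73 satisfies ψ(x) = 16·32(y − 2) + 2 ≡ y (since 16·32 ≡ 1 mod 73). So every y has a preimage.
Hence ψ is bijective.
Since ψ is bijective, we compute ψ⁻¹(55): solve 16x + 2 ≡ 55 (mod 73), i.e. 16x ≡ 53 (mod 73).
Multiplying by 16⁻¹ = 32 gives x ≡ 32·53 = 1696 = 23·73 + 17 ≡ 17 (mod 73).
Check: ψ(17) = 16·17 + 2 = 274 = 3·73 + 55 ≡ 55 (mod 73).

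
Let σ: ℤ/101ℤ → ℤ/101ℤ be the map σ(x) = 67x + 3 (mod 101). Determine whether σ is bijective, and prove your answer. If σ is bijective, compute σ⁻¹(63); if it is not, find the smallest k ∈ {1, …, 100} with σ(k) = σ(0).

Suppose σ(x_1) = σ(x_2) in ℤ/101ℤ. Then 67x_1 + 3 ≡ 67x_2 + 3 (mod 101), thus 67(x_1 − x_2) ≡ 0 (mod 101).
Since gcd(67, 101) = 1, 67 is invertible modulo 101, hence x_1 − x_2 ≡ 0 (mod 101), i.e. x_1 = x_2.
We now compute 67⁻¹ mod 101 explicitly. Euclid's algorithm: 101 = 1·67 + 34, 67 = 1·34 + 33, 34 = 1·33 + 1; back-substituting gives 1 = 98·67 − 65·101, so 67⁻¹ ≡ 98 (mod 101).
For any y ∈ ℤ/101ℤ, x = 98(y − 3) mod 101 satisfies σ(x) = 67·98(y − 3) + 3 ≡ y (since 67·98 ≡ 1 mod 101). So every y has a preimage.
So σ is bijective.
Since σ is bijective, we find σ⁻¹(63): we need 67x ≡ 63 − 3 ≡ 60 (mod 101). Using 67⁻¹ = 98: x ≡ 98·60 = 5880 = 58·101 + 22, so x = 22.
Check: σ(22) = 67·22 + 3 = 1477 = 14·101 + 63 ≡ 63 (mod 101).

22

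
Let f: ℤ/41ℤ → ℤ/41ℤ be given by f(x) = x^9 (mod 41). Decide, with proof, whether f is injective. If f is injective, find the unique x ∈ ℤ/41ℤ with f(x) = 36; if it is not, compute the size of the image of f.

33

Since 41 is prime, the nonzero elements of ℤ/41ℤ form a cyclic group of order 40.
As gcd(9, 40) = 1, raising to the 9th power is a bijection on this group: if s^9 ≡ t^9 then (st^{−1})^9 = 1, and the only element of order dividing gcd(9, 40) = 1 is 1, so s = t.
With f(0) = 0 this makes f injective on all of ℤ/41ℤ, hence bijective (finite equal-size domain and codomain). In particular f is injective.
Since f is injective, we find the preimage of 36. The inverse of x ↦ x^9 on (ℤ/41ℤ)^× is x ↦ x^9, because 9·9 = 81 = 2·40 + 1 ≡ 1 (mod 40) and x^{40} = 1 for x ≠ 0 (Fermat). So f⁻¹(36) = 36^9 mod 41.
Repeated squaring mod 41: 36^1 ≡ 36, 36^2 ≡ 36² = 1296 ≡ 25, 36^4 ≡ 25² = 625 ≡ 10, 36^8 ≡ 10² = 100 ≡ 18. Since 9 = 8 + 1, 36^9 ≡ 18·36: 18·36 = 648 ≡ 33. So 36^9 ≡ 33 (mod 41).
Hence f⁻¹(36) = 33.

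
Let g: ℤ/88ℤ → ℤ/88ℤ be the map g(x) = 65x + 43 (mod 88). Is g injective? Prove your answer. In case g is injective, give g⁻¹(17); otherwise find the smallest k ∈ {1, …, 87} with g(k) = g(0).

Suppose g(x_1) = g(x_2) in ℤ/88ℤ. Then 65x_1 + 43 ≡ 65x_2 + 43 (mod 88), thus 65(x_1 − x_2) ≡ 0 (mod 88).
Since gcd(65, 88) = 1, 65 is invertible modulo 88, therefore x_1 − x_2 ≡ 0 (mod 88), i.e. x_1 = x_2.
Thus g is injective.
We now compute 65⁻¹ mod 88 explicitly. Euclid's algorithm: 88 = 1·65 + 23, 65 = 2·23 + 19, 23 = 1·19 + 4, 19 = 4·4 + 3, 4 = 1·3 + 1; back-substituting gives 1 = 65·65 − 48·88, so 65⁻¹ ≡ 65 (mod 88).
Since g is injective, we find g⁻¹(17): we need 65x ≡ 17 − 43 ≡ 62 (mod 88). Using 65⁻¹ = 65: x ≡ 65·62 = 4030 = 45·88 + 70, so x = 70.
Check: g(70) = 65·70 + 43 = 4593 = 52·88 + 17 ≡ 17 (mod 88).

70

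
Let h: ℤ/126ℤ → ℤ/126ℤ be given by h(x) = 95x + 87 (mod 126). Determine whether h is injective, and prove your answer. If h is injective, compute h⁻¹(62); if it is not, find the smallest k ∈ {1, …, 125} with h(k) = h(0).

Recall: h is injective when h(s) = h(t) forces s = t.
If h(s) = h(t), then 95s ≡ 95t (mod 126). Because gcd(95, 126) = 1, we may cancel 95 to get s ≡ t (mod 126).
So h is injective.
We now compute 95⁻¹ mod 126 explicitly. Euclid's algorithm: 126 = 1·95 + 31, 95 = 3·31 + 2, 31 = 15·2 + 1; back-substituting gives 1 = 65·95 − 49·126, so 95⁻¹ ≡ 65 (mod 126).
Since h is injective, we compute h⁻¹(62): solve 95x + 87 ≡ 62 (mod 126), i.e. 95x ≡ 101 (mod 126).
Multiplying by 95⁻¹ = 65 gives x ≡ 65·101 = 6565 = 52·126 + 13 ≡ 13 (mod 126).
Check: h(13) = 95·13 + 87 = 1322 = 10·126 + 62 ≡ 62 (mod 126).

13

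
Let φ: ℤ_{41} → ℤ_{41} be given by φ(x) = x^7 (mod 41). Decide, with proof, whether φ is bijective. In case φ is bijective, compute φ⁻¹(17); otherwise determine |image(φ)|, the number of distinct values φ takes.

7

Since 41 is prime, the nonzero elements of ℤ_{41} form a cyclic group of order 40.
As gcd(7, 40) = 1, raising to the 7th power is a bijection on this group: if a^7 ≡ b^7 then (ab^{−1})^7 = 1, and the only element of order dividing gcd(7, 40) = 1 is 1, so a = b.
With φ(0) = 0 this makes φ injective on all of ℤ_{41}, hence bijective (finite equal-size domain and codomain). In particular φ is bijective.
Since φ is bijective, we find the preimage of 17. The inverse of x ↦ x^7 on (ℤ_{41})^× is x ↦ x^23, because 7·23 = 161 = 4·40 + 1 ≡ 1 (mod 40) and x^{40} = 1 for x ≠ 0 (Fermat). So φ⁻¹(17) = 17^23 mod 41.
Repeated squaring mod 41: 17^1 ≡ 17, 17^2 ≡ 17² = 289 ≡ 2, 17^4 ≡ 2² = 4, 17^8 ≡ 4² = 16, 17^16 ≡ 16² = 256 ≡ 10. Since 23 = 16 + 4 + 2 + 1, 17^23 ≡ 10·4·2·17: 10·4 = 40, then 40·2 = 80 ≡ 39, then 39·17 = 663 ≡ 7. So 17^23 ≡ 7 (mod 41).
Hence φ⁻¹(17) = 7.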